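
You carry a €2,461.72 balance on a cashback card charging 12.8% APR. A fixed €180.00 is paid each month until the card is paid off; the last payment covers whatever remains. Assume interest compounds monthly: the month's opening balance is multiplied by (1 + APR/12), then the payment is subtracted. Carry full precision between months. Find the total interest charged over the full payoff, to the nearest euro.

€213

Monthly rate r = 12.8%/12 = 1.06667% = 0.0106667.
Payoff takes n = ⌈−ln(1 − rB₀/P)/ln(1+r)⌉ = ⌈14.862⌉ = 15 payments; the last is €155.18.
Total paid = 14·€180.00 + €155.18 = €2,675.18.
Total interest = total paid − principal = €2,675.18 − €2,461.72 = €213.46.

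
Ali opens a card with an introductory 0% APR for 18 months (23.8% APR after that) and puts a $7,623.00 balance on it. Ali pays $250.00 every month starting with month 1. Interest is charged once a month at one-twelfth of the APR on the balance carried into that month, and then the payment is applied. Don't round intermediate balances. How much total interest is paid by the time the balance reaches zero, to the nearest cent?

$501.70

Promo months 1–18 at r₀ = 0%/12 = 0; months 19+ at r₁ = 23.8%/12 = 0.0198333.
After month 18 (no interest yet): B = $7,623.00 − 18·$250.00 = $3,123.00.
Then at r₁ with $250.00/mo: n₂ = −ln(1 − r₁·B/P)/ln(1+r₁) ≈ 14.50 → 15 more payments.
Total paid = 32·$250.00 + $124.70 = $8,124.70; interest = $8,124.70 − $7,623.00 = $501.70.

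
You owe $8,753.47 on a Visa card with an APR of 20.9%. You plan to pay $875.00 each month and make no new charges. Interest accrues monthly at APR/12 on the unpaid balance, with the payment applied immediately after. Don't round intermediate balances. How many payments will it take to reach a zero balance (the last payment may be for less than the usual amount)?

12 payments

Monthly rate r = 20.9%/12 = 1.74167% = 0.0174167.
Recurrence: B ← B·(1+r) − $875.00.
Month 1: interest $152.46; balance after payment $8,030.93.
Month 2: interest $139.87; balance after payment $7,295.80.
Closed form: n = −ln(1 − rB₀/P)/ln(1+r) = −ln(0.82576)/ln(1.01742) ≈ 11.088, so the balance reaches zero during payment 12.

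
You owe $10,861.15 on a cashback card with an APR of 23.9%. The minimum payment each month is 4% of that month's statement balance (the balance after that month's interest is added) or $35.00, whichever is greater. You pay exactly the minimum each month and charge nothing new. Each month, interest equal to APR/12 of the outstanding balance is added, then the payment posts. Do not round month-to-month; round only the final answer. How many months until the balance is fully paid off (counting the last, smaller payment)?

Monthly rate r = 23.9%/12 = 1.99167% = 0.0199167.
While 4% of the post-interest balance exceeds $35.00, each month B ← (B·(1+r))·(1 − 0.04), i.e. B shrinks by the factor (1+r)·0.96 = 0.97912.
This holds for months 1–121. Entering month 122 the balance is $845.32; 4% of the post-interest balance is now below $35.00, so the flat $35.00 minimum applies from here.
From month 122 a fixed $35.00 at rate r clears $845.32 in 34 more payments. Total: 121 + 34 = 155 months.

155 months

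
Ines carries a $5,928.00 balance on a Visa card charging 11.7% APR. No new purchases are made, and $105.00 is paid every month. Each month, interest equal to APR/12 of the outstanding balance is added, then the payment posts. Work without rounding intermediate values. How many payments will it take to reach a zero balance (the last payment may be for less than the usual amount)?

Monthly rate r = 11.7%/12 = 0.975% = 0.00975.
Recurrence: B ← B·(1+r) − $105.00.
Month 1: interest $57.80; balance after payment $5,880.80.
Month 2: interest $57.34; balance after payment $5,833.14.
Closed form: n = −ln(1 − rB₀/P)/ln(1+r) = −ln(0.44954)/ln(1.00975) ≈ 82.402, so the balance reaches zero during payment 83.

83 months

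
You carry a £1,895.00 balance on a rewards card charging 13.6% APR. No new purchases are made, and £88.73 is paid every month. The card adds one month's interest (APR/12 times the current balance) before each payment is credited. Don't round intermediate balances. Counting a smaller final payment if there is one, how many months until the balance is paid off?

25 months

Monthly rate r = 13.6%/12 = 1.13333% = 0.0113333.
Recurrence: B ← B·(1+r) − £88.73.
Month 1: interest £21.48; balance after payment £1,827.75.
Month 2: interest £20.71; balance after payment £1,759.73.
Closed form: n = −ln(1 − rB₀/P)/ln(1+r) = −ln(0.75795)/ln(1.01133) ≈ 24.591, so the balance reaches zero during payment 25.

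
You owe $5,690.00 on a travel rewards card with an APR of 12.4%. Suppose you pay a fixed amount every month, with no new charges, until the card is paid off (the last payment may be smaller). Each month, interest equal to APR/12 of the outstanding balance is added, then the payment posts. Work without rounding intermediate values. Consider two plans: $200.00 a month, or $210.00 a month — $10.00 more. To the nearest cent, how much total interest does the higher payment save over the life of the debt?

Monthly rate r = 12.4%/12 = 1.03333% = 0.0103333.
At $200.00/mo: n = ⌈−ln(1 − rB₀/P)/ln(1+r)⌉ = 34 payments (last $172.61); total interest = total paid − $5,690.00 = $1,082.61.
At $210.00/mo: 32 payments (last $200.08); total interest $1,020.08.
Interest saved = $1,082.61 − $1,020.08 = $62.53.

$62.53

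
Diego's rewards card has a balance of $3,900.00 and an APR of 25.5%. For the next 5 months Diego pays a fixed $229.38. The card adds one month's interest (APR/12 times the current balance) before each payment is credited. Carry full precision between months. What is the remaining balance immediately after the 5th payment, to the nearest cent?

$3,135.67

Monthly rate r = 25.5%/12 = 2.125% = 0.02125.
Each month: B ← B·(1+r) − $229.38.
Month 1: interest $82.88; balance after payment $3,753.49.
Month 2: interest $79.76; balance after payment $3,603.88.
Month 3: interest $76.58; balance after payment $3,451.08.
Month 4: interest $73.34; balance after payment $3,295.03.
Month 5: interest $70.02; balance after payment $3,135.67.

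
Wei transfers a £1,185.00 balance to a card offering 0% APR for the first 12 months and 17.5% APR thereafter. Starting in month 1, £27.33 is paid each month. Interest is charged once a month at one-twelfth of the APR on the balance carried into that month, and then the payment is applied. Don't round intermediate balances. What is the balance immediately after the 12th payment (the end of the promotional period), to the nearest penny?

Promo months 1–12 at r₀ = 0%/12 = 0; months 13+ at r₁ = 17.5%/12 = 0.0145833.
After month 12 (no interest yet): B = £1,185.00 − 12·£27.33 = £857.04.

£857.04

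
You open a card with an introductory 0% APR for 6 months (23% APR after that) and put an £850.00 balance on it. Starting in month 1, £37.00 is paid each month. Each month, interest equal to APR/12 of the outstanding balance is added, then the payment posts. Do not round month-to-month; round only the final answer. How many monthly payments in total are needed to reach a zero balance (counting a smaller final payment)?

27 months

Promo months 1–6 at r₀ = 0%/12 = 0; months 7+ at r₁ = 23%/12 = 0.0191667.
After month 6 (no interest yet): B = £850.00 − 6·£37.00 = £628.00.
Then at r₁ with £37.00/mo: n₂ = −ln(1 − r₁·B/P)/ln(1+r₁) ≈ 20.73 → 21 more payments.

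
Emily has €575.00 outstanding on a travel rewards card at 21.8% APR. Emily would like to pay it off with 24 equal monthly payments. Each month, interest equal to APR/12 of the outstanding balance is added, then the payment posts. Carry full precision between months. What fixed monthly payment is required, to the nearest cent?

Monthly rate r = 21.8%/12 = 1.81667% = 0.0181667.
Level-payment amortization: P = B₀·r / (1 − (1+r)^(−n)) = 575.00·0.0181667 / (1 − 1.01817^(−24)).
Denominator 1 − (1+r)^(−24) = 0.350847093.
P = 10.4458 / 0.350847093 ≈ 29.77.

€29.77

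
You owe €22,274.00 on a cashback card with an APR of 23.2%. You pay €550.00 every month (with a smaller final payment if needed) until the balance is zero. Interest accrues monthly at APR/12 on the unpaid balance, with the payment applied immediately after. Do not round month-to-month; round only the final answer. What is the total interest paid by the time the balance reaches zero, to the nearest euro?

Monthly rate r = 23.2%/12 = 1.93333% = 0.0193333.
Payoff takes n = ⌈−ln(1 − rB₀/P)/ln(1+r)⌉ = ⌈79.780⌉ = 80 payments; the last is €429.99.
Total paid = 79·€550.00 + €429.99 = €43,879.99.
Total interest = total paid − principal = €43,879.99 − €22,274.00 = €21,605.99.

€21,606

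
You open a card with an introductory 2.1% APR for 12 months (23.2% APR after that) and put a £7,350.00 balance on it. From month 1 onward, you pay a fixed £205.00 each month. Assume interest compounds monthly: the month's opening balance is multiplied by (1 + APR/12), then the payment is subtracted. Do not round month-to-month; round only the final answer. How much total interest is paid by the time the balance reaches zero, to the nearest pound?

£1,981

Promo months 1–12 at r₀ = 2.1%/12 = 0.00175; months 13+ at r₁ = 23.2%/12 = 0.0193333.
After month 12: iterate B ← B·(1+r₀) − £205.00 for 12 months → £5,022.03.
Then at r₁ with £205.00/mo: n₂ = −ln(1 − r₁·B/P)/ln(1+r₁) ≈ 33.51 → 34 more payments.
Total paid = 45·£205.00 + £105.67 = £9,330.67; interest = £9,330.67 − £7,350.00 = £1,980.67.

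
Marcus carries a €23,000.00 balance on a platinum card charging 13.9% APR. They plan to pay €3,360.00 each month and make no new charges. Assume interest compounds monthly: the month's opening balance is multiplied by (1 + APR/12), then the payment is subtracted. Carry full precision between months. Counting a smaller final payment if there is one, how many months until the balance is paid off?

Monthly rate r = 13.9%/12 = 1.15833% = 0.0115833.
Recurrence: B ← B·(1+r) − €3,360.00.
Month 1: interest €266.42; balance after payment €19,906.42.
Month 2: interest €230.58; balance after payment €16,777.00.
Closed form: n = −ln(1 − rB₀/P)/ln(1+r) = −ln(0.92071)/ln(1.01158) ≈ 7.173, so the balance reaches zero during payment 8.

8 months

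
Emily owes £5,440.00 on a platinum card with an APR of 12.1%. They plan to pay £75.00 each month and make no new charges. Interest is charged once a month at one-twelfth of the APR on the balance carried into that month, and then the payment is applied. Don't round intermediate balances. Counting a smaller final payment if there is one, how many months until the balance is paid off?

Monthly rate r = 12.1%/12 = 1.00833% = 0.0100833.
Recurrence: B ← B·(1+r) − £75.00.
Month 1: interest £54.85; balance after payment £5,419.85.
Month 2: interest £54.65; balance after payment £5,399.50.
Closed form: n = −ln(1 − rB₀/P)/ln(1+r) = −ln(0.26862)/ln(1.01008) ≈ 131.015, so the balance reaches zero during payment 132.

132 payments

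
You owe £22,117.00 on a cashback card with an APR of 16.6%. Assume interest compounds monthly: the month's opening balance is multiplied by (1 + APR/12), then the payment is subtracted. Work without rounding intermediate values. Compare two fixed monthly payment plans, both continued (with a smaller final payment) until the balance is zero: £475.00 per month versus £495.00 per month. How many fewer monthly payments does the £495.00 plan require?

Monthly rate r = 16.6%/12 = 1.38333% = 0.0138333.
At £475.00/mo: n = ⌈−ln(1 − rB₀/P)/ln(1+r)⌉ = 76 payments (last £95.31); total interest = total paid − £22,117.00 = £13,603.31.
At £495.00/mo: 71 payments (last £31.15); total interest £12,564.15.
Payments saved = 76 − 71 = 5.

5 fewer payments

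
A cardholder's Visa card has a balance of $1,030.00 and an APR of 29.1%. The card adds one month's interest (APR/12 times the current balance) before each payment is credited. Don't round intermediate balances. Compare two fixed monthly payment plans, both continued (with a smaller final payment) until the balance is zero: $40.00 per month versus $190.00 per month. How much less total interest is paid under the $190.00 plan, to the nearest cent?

Monthly rate r = 29.1%/12 = 2.425% = 0.02425.
At $40.00/mo: n = ⌈−ln(1 − rB₀/P)/ln(1+r)⌉ = 41 payments (last $34.95); total interest = total paid − $1,030.00 = $604.95.
At $190.00/mo: 6 payments (last $167.86); total interest $87.86.
Interest saved = $604.95 − $87.86 = $517.09.

$517.09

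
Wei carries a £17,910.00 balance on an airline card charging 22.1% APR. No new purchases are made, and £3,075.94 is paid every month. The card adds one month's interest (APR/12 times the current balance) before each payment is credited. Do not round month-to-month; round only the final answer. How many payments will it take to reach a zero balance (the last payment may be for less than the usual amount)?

Monthly rate r = 22.1%/12 = 1.84167% = 0.0184167.
Recurrence: B ← B·(1+r) − £3,075.94.
Month 1: interest £329.84; balance after payment £15,163.90.
Month 2: interest £279.27; balance after payment £12,367.23.
Closed form: n = −ln(1 − rB₀/P)/ln(1+r) = −ln(0.89277)/ln(1.01842) ≈ 6.216, so the balance reaches zero during payment 7.

7 months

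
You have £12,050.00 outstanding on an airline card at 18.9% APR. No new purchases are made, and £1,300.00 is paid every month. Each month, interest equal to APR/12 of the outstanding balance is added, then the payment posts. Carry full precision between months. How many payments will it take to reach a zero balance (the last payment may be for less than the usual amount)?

Monthly rate r = 18.9%/12 = 1.575% = 0.01575.
Recurrence: B ← B·(1+r) − £1,300.00.
Month 1: interest £189.79; balance after payment £10,939.79.
Month 2: interest £172.30; balance after payment £9,812.09.
Closed form: n = −ln(1 − rB₀/P)/ln(1+r) = −ln(0.85401)/ln(1.01575) ≈ 10.099, so the balance reaches zero during payment 11.

11 payments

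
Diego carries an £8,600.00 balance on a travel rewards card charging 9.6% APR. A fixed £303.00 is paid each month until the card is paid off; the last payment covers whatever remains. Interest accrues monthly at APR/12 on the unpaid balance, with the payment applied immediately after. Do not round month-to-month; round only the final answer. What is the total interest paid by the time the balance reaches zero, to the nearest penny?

£1,194.22

Monthly rate r = 9.6%/12 = 0.8% = 0.008.
Payoff takes n = ⌈−ln(1 − rB₀/P)/ln(1+r)⌉ = ⌈32.323⌉ = 33 payments; the last is £98.22.
Total paid = 32·£303.00 + £98.22 = £9,794.22.
Total interest = total paid − principal = £9,794.22 − £8,600.00 = £1,194.22.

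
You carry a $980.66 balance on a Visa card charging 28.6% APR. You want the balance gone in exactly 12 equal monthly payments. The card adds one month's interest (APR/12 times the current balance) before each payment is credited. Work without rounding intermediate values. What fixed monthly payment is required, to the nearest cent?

Monthly rate r = 28.6%/12 = 2.38333% = 0.0238333.
Level-payment amortization: P = B₀·r / (1 − (1+r)^(−n)) = 980.66·0.0238333 / (1 − 1.02383^(−12)).
Denominator 1 − (1+r)^(−12) = 0.246212692.
P = 23.3724 / 0.246212692 ≈ 94.93.

$94.93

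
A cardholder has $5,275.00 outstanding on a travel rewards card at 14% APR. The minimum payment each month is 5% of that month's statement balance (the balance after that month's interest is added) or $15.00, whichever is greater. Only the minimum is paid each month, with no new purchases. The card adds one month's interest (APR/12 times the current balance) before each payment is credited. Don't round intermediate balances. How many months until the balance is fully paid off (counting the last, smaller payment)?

Monthly rate r = 14%/12 = 1.16667% = 0.0116667.
While 5% of the post-interest balance exceeds $15.00, each month B ← (B·(1+r))·(1 − 0.05), i.e. B shrinks by the factor (1+r)·0.95 = 0.96108.
This holds for months 1–73. Entering month 74 the balance is $290.92; 5% of the post-interest balance is now below $15.00, so the flat $15.00 minimum applies from here.
From month 74 a fixed $15.00 at rate r clears $290.92 in 23 more payments. Total: 73 + 23 = 96 months.

96 months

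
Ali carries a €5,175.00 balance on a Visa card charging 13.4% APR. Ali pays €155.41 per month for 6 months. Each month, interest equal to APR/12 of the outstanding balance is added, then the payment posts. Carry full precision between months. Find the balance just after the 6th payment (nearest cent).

Monthly rate r = 13.4%/12 = 1.11667% = 0.0111667.
Each month: B ← B·(1+r) − €155.41.
Month 1: interest €57.79; balance after payment €5,077.38.
Month 2: interest €56.70; balance after payment €4,978.66.
Month 3: interest €55.60; balance after payment €4,878.85.
Month 4: interest €54.48; balance after payment €4,777.92.
Month 5: interest €53.35; balance after payment €4,675.86.
Month 6: interest €52.21; balance after payment €4,572.67.

€4,572.67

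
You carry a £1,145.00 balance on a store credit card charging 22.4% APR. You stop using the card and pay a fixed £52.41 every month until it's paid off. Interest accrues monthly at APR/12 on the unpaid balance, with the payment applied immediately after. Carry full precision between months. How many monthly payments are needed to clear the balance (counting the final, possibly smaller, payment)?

Monthly rate r = 22.4%/12 = 1.86667% = 0.0186667.
Recurrence: B ← B·(1+r) − £52.41.
Month 1: interest £21.37; balance after payment £1,113.96.
Month 2: interest £20.79; balance after payment £1,082.35.
Closed form: n = −ln(1 − rB₀/P)/ln(1+r) = −ln(0.59219)/ln(1.01867) ≈ 28.329, so the balance reaches zero during payment 29.

29 months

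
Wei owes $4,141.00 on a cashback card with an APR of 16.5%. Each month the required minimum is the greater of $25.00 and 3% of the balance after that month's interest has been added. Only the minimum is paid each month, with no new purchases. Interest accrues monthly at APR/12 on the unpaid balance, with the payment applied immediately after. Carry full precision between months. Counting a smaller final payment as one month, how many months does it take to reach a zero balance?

141 months

Monthly rate r = 16.5%/12 = 1.375% = 0.01375.
While 3% of the post-interest balance exceeds $25.00, each month B ← (B·(1+r))·(1 − 0.03), i.e. B shrinks by the factor (1+r)·0.97 = 0.98334.
This holds for months 1–97. Entering month 98 the balance is $811.44; 3% of the post-interest balance is now below $25.00, so the flat $25.00 minimum applies from here.
From month 98 a fixed $25.00 at rate r clears $811.44 in 44 more payments. Total: 97 + 44 = 141 months.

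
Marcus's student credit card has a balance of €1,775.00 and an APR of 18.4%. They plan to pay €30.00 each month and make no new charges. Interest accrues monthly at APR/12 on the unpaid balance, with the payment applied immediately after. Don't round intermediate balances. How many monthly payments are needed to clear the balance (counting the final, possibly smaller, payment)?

157 months

Monthly rate r = 18.4%/12 = 1.53333% = 0.0153333.
Recurrence: B ← B·(1+r) − €30.00.
Month 1: interest €27.22; balance after payment €1,772.22.
Month 2: interest €27.17; balance after payment €1,769.39.
Closed form: n = −ln(1 − rB₀/P)/ln(1+r) = −ln(0.092778)/ln(1.01533) ≈ 156.243, so the balance reaches zero during payment 157.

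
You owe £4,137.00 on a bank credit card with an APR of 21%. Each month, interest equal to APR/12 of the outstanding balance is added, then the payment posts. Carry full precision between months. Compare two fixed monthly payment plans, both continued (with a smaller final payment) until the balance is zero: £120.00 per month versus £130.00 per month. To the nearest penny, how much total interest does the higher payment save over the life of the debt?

£296.23

Monthly rate r = 21%/12 = 1.75% = 0.0175.
At £120.00/mo: n = ⌈−ln(1 − rB₀/P)/ln(1+r)⌉ = 54 payments (last £35.69); total interest = total paid − £4,137.00 = £2,258.69.
At £130.00/mo: 47 payments (last £119.46); total interest £1,962.46.
Interest saved = £2,258.69 − £1,962.46 = £296.23.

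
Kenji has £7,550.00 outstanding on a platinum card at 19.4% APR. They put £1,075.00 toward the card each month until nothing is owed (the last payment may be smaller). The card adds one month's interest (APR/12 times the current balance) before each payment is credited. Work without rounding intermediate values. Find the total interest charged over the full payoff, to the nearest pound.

Monthly rate r = 19.4%/12 = 1.61667% = 0.0161667.
Payoff takes n = ⌈−ln(1 − rB₀/P)/ln(1+r)⌉ = ⌈7.515⌉ = 8 payments; the last is £555.87.
Total paid = 7·£1,075.00 + £555.87 = £8,080.87.
Total interest = total paid − principal = £8,080.87 − £7,550.00 = £530.87.

£531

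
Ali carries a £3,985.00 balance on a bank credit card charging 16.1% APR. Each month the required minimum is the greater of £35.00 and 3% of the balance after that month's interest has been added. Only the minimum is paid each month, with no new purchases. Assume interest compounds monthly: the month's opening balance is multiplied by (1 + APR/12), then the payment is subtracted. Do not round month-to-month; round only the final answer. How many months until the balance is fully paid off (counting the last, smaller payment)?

117 months

Monthly rate r = 16.1%/12 = 1.34167% = 0.0134167.
While 3% of the post-interest balance exceeds £35.00, each month B ← (B·(1+r))·(1 − 0.03), i.e. B shrinks by the factor (1+r)·0.97 = 0.98301.
This holds for months 1–73. Entering month 74 the balance is £1,141.02; 3% of the post-interest balance is now below £35.00, so the flat £35.00 minimum applies from here.
From month 74 a fixed £35.00 at rate r clears £1,141.02 in 44 more payments. Total: 73 + 44 = 117 months.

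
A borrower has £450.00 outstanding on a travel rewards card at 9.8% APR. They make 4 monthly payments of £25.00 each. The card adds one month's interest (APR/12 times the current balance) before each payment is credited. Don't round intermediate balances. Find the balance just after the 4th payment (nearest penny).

Monthly rate r = 9.8%/12 = 0.816667% = 0.00816667.
Each month: B ← B·(1+r) − £25.00.
Month 1: interest £3.68; balance after payment £428.68.
Month 2: interest £3.50; balance after payment £407.18.
Month 3: interest £3.33; balance after payment £385.50.
Month 4: interest £3.15; balance after payment £363.65.

£363.65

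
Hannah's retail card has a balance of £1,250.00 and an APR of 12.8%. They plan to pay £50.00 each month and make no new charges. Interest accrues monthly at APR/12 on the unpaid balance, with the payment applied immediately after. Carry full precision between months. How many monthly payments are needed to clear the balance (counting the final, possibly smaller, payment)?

30 months

Monthly rate r = 12.8%/12 = 1.06667% = 0.0106667.
Recurrence: B ← B·(1+r) − £50.00.
Month 1: interest £13.33; balance after payment £1,213.33.
Month 2: interest £12.94; balance after payment £1,176.28.
Closed form: n = −ln(1 − rB₀/P)/ln(1+r) = −ln(0.73333)/ln(1.01067) ≈ 29.232, so the balance reaches zero during payment 30.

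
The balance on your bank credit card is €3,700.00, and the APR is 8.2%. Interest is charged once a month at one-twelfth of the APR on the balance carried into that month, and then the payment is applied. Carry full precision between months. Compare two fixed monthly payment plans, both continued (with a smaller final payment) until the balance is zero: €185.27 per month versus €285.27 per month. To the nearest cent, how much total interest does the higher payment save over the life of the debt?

Monthly rate r = 8.2%/12 = 0.683333% = 0.00683333.
At €185.27/mo: n = ⌈−ln(1 − rB₀/P)/ln(1+r)⌉ = 22 payments (last €101.14); total interest = total paid − €3,700.00 = €291.81.
At €285.27/mo: 14 payments (last €179.29); total interest €187.80.
Interest saved = €291.81 − €187.80 = €104.01.

€104.01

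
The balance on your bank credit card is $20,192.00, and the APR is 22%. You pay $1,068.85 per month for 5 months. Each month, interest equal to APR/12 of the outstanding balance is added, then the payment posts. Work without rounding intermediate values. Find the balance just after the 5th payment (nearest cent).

$16,568.23

Monthly rate r = 22%/12 = 1.83333% = 0.0183333.
Each month: B ← B·(1+r) − $1,068.85.
Month 1: interest $370.19; balance after payment $19,493.34.
Month 2: interest $357.38; balance after payment $18,781.86.
Month 3: interest $344.33; balance after payment $18,057.35.
Month 4: interest $331.05; balance after payment $17,319.55.
Month 5: interest $317.53; balance after payment $16,568.23.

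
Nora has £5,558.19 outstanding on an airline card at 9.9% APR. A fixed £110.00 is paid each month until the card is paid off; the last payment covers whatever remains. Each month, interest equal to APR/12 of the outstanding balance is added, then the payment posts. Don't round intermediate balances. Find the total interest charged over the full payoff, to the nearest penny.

Monthly rate r = 9.9%/12 = 0.825% = 0.00825.
Payoff takes n = ⌈−ln(1 − rB₀/P)/ln(1+r)⌉ = ⌈65.643⌉ = 66 payments; the last is £70.86.
Total paid = 65·£110.00 + £70.86 = £7,220.86.
Total interest = total paid − principal = £7,220.86 − £5,558.19 = £1,662.67.

£1,662.67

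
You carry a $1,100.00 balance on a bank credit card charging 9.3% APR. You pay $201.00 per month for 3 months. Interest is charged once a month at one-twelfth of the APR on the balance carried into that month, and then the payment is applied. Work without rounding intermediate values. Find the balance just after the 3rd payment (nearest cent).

$518.09

Monthly rate r = 9.3%/12 = 0.775% = 0.00775.
Each month: B ← B·(1+r) − $201.00.
Month 1: interest $8.53; balance after payment $907.53.
Month 2: interest $7.03; balance after payment $713.56.
Month 3: interest $5.53; balance after payment $518.09.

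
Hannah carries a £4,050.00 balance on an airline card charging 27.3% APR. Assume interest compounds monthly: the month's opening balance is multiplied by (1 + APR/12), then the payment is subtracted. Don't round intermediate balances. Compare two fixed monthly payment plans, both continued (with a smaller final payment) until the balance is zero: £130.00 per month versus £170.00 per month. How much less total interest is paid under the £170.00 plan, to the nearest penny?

£1,227.60

Monthly rate r = 27.3%/12 = 2.275% = 0.02275.
At £130.00/mo: n = ⌈−ln(1 − rB₀/P)/ln(1+r)⌉ = 55 payments (last £109.07); total interest = total paid − £4,050.00 = £3,079.07.
At £170.00/mo: 35 payments (last £121.47); total interest £1,851.47.
Interest saved = £3,079.07 − £1,851.47 = £1,227.60.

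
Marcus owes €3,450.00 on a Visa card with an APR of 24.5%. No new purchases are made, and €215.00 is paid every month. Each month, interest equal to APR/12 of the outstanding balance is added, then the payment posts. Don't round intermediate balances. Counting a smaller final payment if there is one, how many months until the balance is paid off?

20 months

Monthly rate r = 24.5%/12 = 2.04167% = 0.0204167.
Recurrence: B ← B·(1+r) − €215.00.
Month 1: interest €70.44; balance after payment €3,305.44.
Month 2: interest €67.49; balance after payment €3,157.92.
Closed form: n = −ln(1 − rB₀/P)/ln(1+r) = −ln(0.67238)/ln(1.02042) ≈ 19.639, so the balance reaches zero during payment 20.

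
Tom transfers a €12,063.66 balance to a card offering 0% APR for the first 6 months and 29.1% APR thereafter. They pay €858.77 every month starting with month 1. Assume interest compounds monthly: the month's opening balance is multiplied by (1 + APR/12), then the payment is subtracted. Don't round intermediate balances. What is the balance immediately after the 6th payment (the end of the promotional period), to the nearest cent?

Promo months 1–6 at r₀ = 0%/12 = 0; months 7+ at r₁ = 29.1%/12 = 0.02425.
After month 6 (no interest yet): B = €12,063.66 − 6·€858.77 = €6,911.04.

€6,911.04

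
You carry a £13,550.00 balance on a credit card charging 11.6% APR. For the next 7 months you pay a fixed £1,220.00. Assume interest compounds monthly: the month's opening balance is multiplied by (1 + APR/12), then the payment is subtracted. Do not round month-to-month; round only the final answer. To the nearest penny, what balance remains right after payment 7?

Monthly rate r = 11.6%/12 = 0.966667% = 0.00966667.
Each month: B ← B·(1+r) − £1,220.00.
Month 1: interest £130.98; balance after payment £12,460.98.
Month 2: interest £120.46; balance after payment £11,361.44.
Month 3: interest £109.83; balance after payment £10,251.27.
Month 4: interest £99.10; balance after payment £9,130.36.
Month 5: interest £88.26; balance after payment £7,998.62.
Month 6: interest £77.32; balance after payment £6,855.94.
Month 7: interest £66.27; balance after payment £5,702.22.

£5,702.22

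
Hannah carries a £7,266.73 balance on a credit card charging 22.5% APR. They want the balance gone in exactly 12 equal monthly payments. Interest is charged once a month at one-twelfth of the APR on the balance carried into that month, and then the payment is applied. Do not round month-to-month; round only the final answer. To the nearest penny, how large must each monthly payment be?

£681.87

Monthly rate r = 22.5%/12 = 1.875% = 0.01875.
Level-payment amortization: P = B₀·r / (1 − (1+r)^(−n)) = 7266.73·0.01875 / (1 − 1.01875^(−12)).
Denominator 1 − (1+r)^(−12) = 0.19981844.
P = 136.251 / 0.19981844 ≈ 681.87.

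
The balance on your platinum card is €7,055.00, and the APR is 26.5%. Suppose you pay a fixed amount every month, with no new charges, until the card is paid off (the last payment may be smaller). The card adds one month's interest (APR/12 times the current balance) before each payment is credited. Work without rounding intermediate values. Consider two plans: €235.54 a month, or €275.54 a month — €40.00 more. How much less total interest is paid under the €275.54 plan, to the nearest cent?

Monthly rate r = 26.5%/12 = 2.20833% = 0.0220833.
At €235.54/mo: n = ⌈−ln(1 − rB₀/P)/ln(1+r)⌉ = 50 payments (last €138.38); total interest = total paid − €7,055.00 = €4,624.84.
At €275.54/mo: 39 payments (last €42.75); total interest €3,458.27.
Interest saved = €4,624.84 − €3,458.27 = €1,166.57.

€1,166.57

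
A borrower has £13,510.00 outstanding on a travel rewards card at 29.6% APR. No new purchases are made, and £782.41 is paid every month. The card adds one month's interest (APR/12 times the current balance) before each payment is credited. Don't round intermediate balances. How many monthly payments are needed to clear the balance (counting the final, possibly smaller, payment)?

23 months

Monthly rate r = 29.6%/12 = 2.46667% = 0.0246667.
Recurrence: B ← B·(1+r) − £782.41.
Month 1: interest £333.25; balance after payment £13,060.84.
Month 2: interest £322.17; balance after payment £12,600.59.
Closed form: n = −ln(1 − rB₀/P)/ln(1+r) = −ln(0.57408)/ln(1.02467) ≈ 22.776, so the balance reaches zero during payment 23.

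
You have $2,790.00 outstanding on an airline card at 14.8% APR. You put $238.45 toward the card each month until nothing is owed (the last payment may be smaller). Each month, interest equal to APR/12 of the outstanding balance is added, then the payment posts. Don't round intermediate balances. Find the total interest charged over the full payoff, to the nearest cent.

$241.89

Monthly rate r = 14.8%/12 = 1.23333% = 0.0123333.
Payoff takes n = ⌈−ln(1 − rB₀/P)/ln(1+r)⌉ = ⌈12.714⌉ = 13 payments; the last is $170.49.
Total paid = 12·$238.45 + $170.49 = $3,031.89.
Total interest = total paid − principal = $3,031.89 − $2,790.00 = $241.89.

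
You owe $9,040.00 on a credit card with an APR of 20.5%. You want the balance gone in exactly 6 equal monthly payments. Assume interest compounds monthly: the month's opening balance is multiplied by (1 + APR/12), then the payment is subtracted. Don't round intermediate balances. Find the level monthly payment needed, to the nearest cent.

$1,598.02

Monthly rate r = 20.5%/12 = 1.70833% = 0.0170833.
Level-payment amortization: P = B₀·r / (1 − (1+r)^(−n)) = 9040.00·0.0170833 / (1 − 1.01708^(−6)).
Denominator 1 − (1+r)^(−6) = 0.096640172.
P = 154.433 / 0.096640172 ≈ 1598.02.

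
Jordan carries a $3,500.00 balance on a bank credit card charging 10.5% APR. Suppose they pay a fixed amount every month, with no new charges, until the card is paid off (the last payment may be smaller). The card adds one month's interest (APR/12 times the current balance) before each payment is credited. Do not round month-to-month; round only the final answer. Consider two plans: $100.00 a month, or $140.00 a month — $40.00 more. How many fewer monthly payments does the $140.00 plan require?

13 fewer payments

Monthly rate r = 10.5%/12 = 0.875% = 0.00875.
At $100.00/mo: n = ⌈−ln(1 − rB₀/P)/ln(1+r)⌉ = 42 payments (last $97.05); total interest = total paid − $3,500.00 = $697.05.
At $140.00/mo: 29 payments (last $47.15); total interest $467.15.
Payments saved = 42 − 29 = 13.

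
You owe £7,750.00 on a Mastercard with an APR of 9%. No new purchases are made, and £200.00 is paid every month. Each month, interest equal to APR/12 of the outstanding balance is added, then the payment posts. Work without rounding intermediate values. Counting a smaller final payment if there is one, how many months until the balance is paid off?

Monthly rate r = 9%/12 = 0.75% = 0.0075.
Recurrence: B ← B·(1+r) − £200.00.
Month 1: interest £58.12; balance after payment £7,608.12.
Month 2: interest £57.06; balance after payment £7,465.19.
Closed form: n = −ln(1 − rB₀/P)/ln(1+r) = −ln(0.70937)/ln(1.0075) ≈ 45.954, so the balance reaches zero during payment 46.

46 payments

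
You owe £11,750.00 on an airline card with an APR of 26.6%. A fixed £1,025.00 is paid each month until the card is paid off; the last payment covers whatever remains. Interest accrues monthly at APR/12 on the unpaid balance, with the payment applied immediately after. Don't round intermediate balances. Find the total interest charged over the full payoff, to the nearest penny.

£1,958.75

Monthly rate r = 26.6%/12 = 2.21667% = 0.0221667.
Payoff takes n = ⌈−ln(1 − rB₀/P)/ln(1+r)⌉ = ⌈13.372⌉ = 14 payments; the last is £383.75.
Total paid = 13·£1,025.00 + £383.75 = £13,708.75.
Total interest = total paid − principal = £13,708.75 − £11,750.00 = £1,958.75.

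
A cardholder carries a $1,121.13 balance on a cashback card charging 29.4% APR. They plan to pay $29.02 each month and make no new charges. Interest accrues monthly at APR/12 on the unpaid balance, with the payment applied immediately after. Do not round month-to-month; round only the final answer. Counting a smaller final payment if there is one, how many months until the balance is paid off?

121 payments

Monthly rate r = 29.4%/12 = 2.45% = 0.0245.
Recurrence: B ← B·(1+r) − $29.02.
Month 1: interest $27.47; balance after payment $1,119.58.
Month 2: interest $27.43; balance after payment $1,117.99.
Closed form: n = −ln(1 − rB₀/P)/ln(1+r) = −ln(0.053491)/ln(1.0245) ≈ 120.978, so the balance reaches zero during payment 121.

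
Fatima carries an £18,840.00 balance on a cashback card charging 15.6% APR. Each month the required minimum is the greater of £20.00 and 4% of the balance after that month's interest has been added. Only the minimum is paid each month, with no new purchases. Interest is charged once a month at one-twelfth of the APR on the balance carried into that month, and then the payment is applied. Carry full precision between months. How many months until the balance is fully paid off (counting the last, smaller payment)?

Monthly rate r = 15.6%/12 = 1.3% = 0.013.
While 4% of the post-interest balance exceeds £20.00, each month B ← (B·(1+r))·(1 − 0.04), i.e. B shrinks by the factor (1+r)·0.96 = 0.97248.
This holds for months 1–131. Entering month 132 the balance is £486.91; 4% of the post-interest balance is now below £20.00, so the flat £20.00 minimum applies from here.
From month 132 a fixed £20.00 at rate r clears £486.91 in 30 more payments. Total: 131 + 30 = 161 months.

161 months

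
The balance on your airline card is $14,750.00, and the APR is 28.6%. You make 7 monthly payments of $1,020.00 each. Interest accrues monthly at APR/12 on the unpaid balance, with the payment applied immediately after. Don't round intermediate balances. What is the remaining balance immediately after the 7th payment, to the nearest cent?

Monthly rate r = 28.6%/12 = 2.38333% = 0.0238333.
Each month: B ← B·(1+r) − $1,020.00.
Month 1: interest $351.54; balance after payment $14,081.54.
Month 2: interest $335.61; balance after payment $13,397.15.
Month 3: interest $319.30; balance after payment $12,696.45.
Month 4: interest $302.60; balance after payment $11,979.05.
Month 5: interest $285.50; balance after payment $11,244.55.
Month 6: interest $268.00; balance after payment $10,492.55.
Month 7: interest $250.07; balance after payment $9,722.62.

$9,722.62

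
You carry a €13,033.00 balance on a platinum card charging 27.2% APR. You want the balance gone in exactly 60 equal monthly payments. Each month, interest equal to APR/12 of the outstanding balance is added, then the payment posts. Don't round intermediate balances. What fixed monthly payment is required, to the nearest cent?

€399.53

Monthly rate r = 27.2%/12 = 2.26667% = 0.0226667.
Level-payment amortization: P = B₀·r / (1 − (1+r)^(−n)) = 13033.00·0.0226667 / (1 − 1.02267^(−60)).
Denominator 1 − (1+r)^(−60) = 0.739412268.
P = 295.415 / 0.739412268 ≈ 399.53.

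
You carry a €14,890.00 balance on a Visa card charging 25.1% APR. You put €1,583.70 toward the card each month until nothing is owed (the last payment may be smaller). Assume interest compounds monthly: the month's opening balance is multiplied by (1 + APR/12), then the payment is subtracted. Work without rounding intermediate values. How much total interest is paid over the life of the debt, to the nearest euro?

€1,867

Monthly rate r = 25.1%/12 = 2.09167% = 0.0209167.
Payoff takes n = ⌈−ln(1 − rB₀/P)/ln(1+r)⌉ = ⌈10.578⌉ = 11 payments; the last is €919.52.
Total paid = 10·€1,583.70 + €919.52 = €16,756.52.
Total interest = total paid − principal = €16,756.52 − €14,890.00 = €1,866.52.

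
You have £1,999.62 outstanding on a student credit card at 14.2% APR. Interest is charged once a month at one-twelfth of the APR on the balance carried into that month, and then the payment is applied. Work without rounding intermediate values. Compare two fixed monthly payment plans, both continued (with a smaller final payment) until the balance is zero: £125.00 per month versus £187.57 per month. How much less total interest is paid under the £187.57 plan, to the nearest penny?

£79.59

Monthly rate r = 14.2%/12 = 1.18333% = 0.0118333.
At £125.00/mo: n = ⌈−ln(1 − rB₀/P)/ln(1+r)⌉ = 18 payments (last £104.96); total interest = total paid − £1,999.62 = £230.34.
At £187.57/mo: 12 payments (last £87.10); total interest £150.75.
Interest saved = £230.34 − £150.75 = £79.59.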